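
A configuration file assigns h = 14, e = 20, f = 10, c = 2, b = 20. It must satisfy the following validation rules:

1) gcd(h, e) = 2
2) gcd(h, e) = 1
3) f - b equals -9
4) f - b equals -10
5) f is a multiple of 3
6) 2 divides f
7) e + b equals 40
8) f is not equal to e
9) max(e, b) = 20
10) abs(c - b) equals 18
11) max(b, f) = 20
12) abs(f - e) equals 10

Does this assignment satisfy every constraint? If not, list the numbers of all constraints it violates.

Constraints 2, 3, and 5 are violated.

1) gcd(14, 20) = 2 — OK.
2) gcd(14, 20) = 2, not 1 — violated.
3) f - b = 10 - 20 = -10, not -9 — violated.
4) f - b = 10 - 20 = -10 — OK.
5) 10 = 3*3 + 1, so 3 does not divide 10 — violated.
6) 10 / 2 = 5, so 2 divides 10 — OK.
7) e + b = 20 + 20 = 40 — OK.
8) f = 10, e = 20; distinct — OK.
9) max(20, 20) = 20 — OK.
10) abs(2 - 20) = 18 — OK.
11) max(20, 10) = 20 — OK.
12) abs(10 - 20) = 10 — OK.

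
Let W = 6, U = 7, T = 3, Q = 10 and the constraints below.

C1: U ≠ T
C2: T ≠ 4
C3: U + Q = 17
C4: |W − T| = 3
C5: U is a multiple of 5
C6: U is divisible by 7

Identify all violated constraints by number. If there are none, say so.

Constraint 5 does not hold.

C1: U = 7, T = 3; distinct — holds.
C2: T = 3, and 3 ≠ 4 — holds.
C3: U + Q = 7 + 10 = 17 — holds.
C4: |6 − 3| = 3 — holds.
C5: 7 = 5×1 + 2, so 5 does not divide 7 — fails.
C6: 7 / 7 = 1, so 7 divides 7 — holds.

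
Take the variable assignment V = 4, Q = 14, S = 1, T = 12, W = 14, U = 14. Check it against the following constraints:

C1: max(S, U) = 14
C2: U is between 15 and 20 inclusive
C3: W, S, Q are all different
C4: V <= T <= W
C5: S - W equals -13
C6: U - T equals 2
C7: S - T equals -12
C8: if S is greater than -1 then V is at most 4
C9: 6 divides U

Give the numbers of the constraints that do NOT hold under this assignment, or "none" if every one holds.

C1: max(1, 14) = 14 — OK.
C2: U = 14 is outside [15, 20] — violated.
C3: W = Q = 14, not all different — violated.
C4: values 4 <= 12 <= 14 — OK.
C5: S - W = 1 - 14 = -13 — OK.
C6: U - T = 14 - 12 = 2 — OK.
C7: S - T = 1 - 12 = -11, not -12 — violated.
C8: S = 1 > -1, so we need V ≤ 4; V = 4 ≤ 4 — OK.
C9: 14 = 6*2 + 2, so 6 does not divide 14 — violated.

No — constraints 2, 3, 7, and 9 are not satisfied.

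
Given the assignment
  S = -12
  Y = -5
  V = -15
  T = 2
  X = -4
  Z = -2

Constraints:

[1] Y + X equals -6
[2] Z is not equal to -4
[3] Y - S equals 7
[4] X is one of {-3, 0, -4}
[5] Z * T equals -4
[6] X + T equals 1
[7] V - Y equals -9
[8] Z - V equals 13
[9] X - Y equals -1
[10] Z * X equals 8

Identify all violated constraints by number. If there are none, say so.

Constraints 1, 6, 7, and 9 do not hold.

[1] Y + X = -5 + (-4) = -9, not -6 — fails.
[2] Z = -2, and -2 ≠ -4 — holds.
[3] Y - S = -5 - (-12) = 7 — holds.
[4] X = -4 is in {-3, 0, -4} — holds.
[5] Z * T = -2 * 2 = -4 — holds.
[6] X + T = -4 + 2 = -2, not 1 — fails.
[7] V - Y = -15 - (-5) = -10, not -9 — fails.
[8] Z - V = -2 - (-15) = 13 — holds.
[9] X - Y = -4 - (-5) = 1, not -1 — fails.
[10] Z * X = -2 * (-4) = 8 — holds.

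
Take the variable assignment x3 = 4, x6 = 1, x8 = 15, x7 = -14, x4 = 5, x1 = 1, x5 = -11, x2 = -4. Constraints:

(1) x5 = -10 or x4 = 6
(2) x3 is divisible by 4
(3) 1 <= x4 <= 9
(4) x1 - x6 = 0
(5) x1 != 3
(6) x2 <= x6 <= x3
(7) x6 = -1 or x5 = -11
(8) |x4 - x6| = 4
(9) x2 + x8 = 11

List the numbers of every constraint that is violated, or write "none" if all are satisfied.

(1) x5 = -11 ≠ -10 and x4 = 5 ≠ 6; both disjuncts false — violated.
(2) 4 / 4 = 1, so 4 divides 4 — satisfied.
(3) x4 = 5 lies in [1, 9] — satisfied.
(4) x1 - x6 = 1 - 1 = 0 — satisfied.
(5) x1 = 1, and 1 ≠ 3 — satisfied.
(6) values -4 <= 1 <= 4 — satisfied.
(7) x6 = 1 ≠ -1, but x5 = -11 = -11 (second disjunct) — satisfied.
(8) |5 - 1| = 4 — satisfied.
(9) x2 + x8 = -4 + 15 = 11 — satisfied.

No — constraint 1 is not satisfied.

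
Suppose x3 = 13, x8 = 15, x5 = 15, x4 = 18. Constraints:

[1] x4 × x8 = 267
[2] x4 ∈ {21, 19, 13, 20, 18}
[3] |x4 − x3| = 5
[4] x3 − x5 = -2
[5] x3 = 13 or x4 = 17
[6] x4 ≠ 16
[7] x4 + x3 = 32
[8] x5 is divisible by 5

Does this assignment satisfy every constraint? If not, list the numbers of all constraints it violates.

The assignment fails constraints 1, 7.

[1] x4 × x8 = 18 × 15 = 270, not 267  ✗
[2] x4 = 18 is in {21, 19, 13, 20, 18}  ✓
[3] |18 − 13| = 5  ✓
[4] x3 − x5 = 13 − 15 = -2  ✓
[5] x3 = 13 = 13 (first disjunct)  ✓
[6] x4 = 18, and 18 ≠ 16  ✓
[7] x4 + x3 = 18 + 13 = 31, not 32  ✗
[8] 15 / 5 = 3, so 5 divides 15  ✓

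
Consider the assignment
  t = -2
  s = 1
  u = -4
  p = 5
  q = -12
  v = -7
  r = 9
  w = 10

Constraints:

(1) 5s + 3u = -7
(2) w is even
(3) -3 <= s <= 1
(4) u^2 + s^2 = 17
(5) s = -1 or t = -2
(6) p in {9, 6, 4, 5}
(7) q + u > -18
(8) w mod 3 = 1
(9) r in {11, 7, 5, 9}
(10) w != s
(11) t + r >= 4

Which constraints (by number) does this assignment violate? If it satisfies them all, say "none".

(1) 5s + 3u = 5(1) + 3(-4) = -7  yes
(2) w = 10 is even  yes
(3) s = 1 lies in [-3, 1]  yes
(4) u^2 + s^2 = (-4)^2 + 1^2 = 16 + 1 = 17  yes
(5) s = 1 ≠ -1, but t = -2 = -2 (second disjunct)  yes
(6) p = 5 is in {9, 6, 4, 5}  yes
(7) q + u = -12 + (-4) = -16; -16 > -18  yes
(8) 10 mod 3 = 1  yes
(9) r = 9 is in {11, 7, 5, 9}  yes
(10) w = 10, s = 1; distinct  yes
(11) t + r = -2 + 9 = 7; 7 ≥ 4  yes

Yes — all constraints hold.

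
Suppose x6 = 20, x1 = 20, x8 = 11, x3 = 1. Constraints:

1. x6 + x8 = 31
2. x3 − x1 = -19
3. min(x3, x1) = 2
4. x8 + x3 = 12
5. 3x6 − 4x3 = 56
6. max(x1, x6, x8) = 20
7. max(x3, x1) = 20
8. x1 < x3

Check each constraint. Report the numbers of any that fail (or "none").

Violated: 3, 8.

1. x6 + x8 = 20 + 11 = 31  true
2. x3 − x1 = 1 − 20 = -19  true
3. min(1, 20) = 1, not 2  false
4. x8 + x3 = 11 + 1 = 12  true
5. 3x6 − 4x3 = 3(20) − 4(1) = 56  true
6. max(20, 20, 11) = 20  true
7. max(1, 20) = 20  true
8. x1 = 20, x3 = 1; 20 ≥ 1 (want <)  false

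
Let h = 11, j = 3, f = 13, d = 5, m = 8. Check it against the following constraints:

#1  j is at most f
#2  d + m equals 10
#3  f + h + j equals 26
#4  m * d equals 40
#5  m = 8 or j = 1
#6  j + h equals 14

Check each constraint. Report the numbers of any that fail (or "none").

No — constraints 2 and 3 are not satisfied.

#1 j = 3, f = 13; 3 ≤ 13 — holds.
#2 d + m = 5 + 8 = 13, not 10 — fails.
#3 f + h + j = 13 + 11 + 3 = 27, not 26 — fails.
#4 m * d = 8 * 5 = 40 — holds.
#5 m = 8 = 8 (first disjunct) — holds.
#6 j + h = 3 + 11 = 14 — holds.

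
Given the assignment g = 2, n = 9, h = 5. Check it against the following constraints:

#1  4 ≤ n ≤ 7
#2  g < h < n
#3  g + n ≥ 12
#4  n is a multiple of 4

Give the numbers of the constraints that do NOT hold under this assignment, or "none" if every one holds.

No — constraints 1, 3, 4 are not satisfied.

#1 n = 9 is outside [4, 7] — violated.
#2 values 2 < 5 < 9 — satisfied.
#3 g + n = 2 + 9 = 11; 11 < 12, bound 12 not met — violated.
#4 9 = 4×2 + 1, so 4 does not divide 9 — violated.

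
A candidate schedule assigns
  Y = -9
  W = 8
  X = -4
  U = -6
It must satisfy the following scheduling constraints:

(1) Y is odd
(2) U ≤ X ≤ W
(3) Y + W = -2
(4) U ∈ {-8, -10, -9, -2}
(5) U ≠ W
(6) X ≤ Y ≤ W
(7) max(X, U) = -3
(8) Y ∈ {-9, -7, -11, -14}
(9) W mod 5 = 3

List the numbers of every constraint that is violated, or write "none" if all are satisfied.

(1) Y = -9 is odd  yes
(2) values -6 ≤ -4 ≤ 8  yes
(3) Y + W = -9 + 8 = -1, not -2  no
(4) U = -6 is not in {-8, -10, -9, -2}  no
(5) U = -6, W = 8; distinct  yes
(6) values -4, -9, 8; X = -4 is not ≤ Y = -9  no
(7) max(-4, -6) = -4, not -3  no
(8) Y = -9 is in {-9, -7, -11, -14}  yes
(9) 8 mod 5 = 3  yes

The assignment fails constraints 3, 4, 6, and 7.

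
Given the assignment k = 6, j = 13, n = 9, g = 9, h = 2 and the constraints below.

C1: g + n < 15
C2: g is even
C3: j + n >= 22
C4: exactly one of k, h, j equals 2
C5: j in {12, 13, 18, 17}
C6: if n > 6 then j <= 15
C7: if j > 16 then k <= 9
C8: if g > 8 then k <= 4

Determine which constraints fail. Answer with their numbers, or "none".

C1: g + n = 9 + 9 = 18; 18 ≥ 15, bound 15 not met — fails.
C2: g = 9 is odd — fails.
C3: j + n = 13 + 9 = 22; 22 ≥ 22 — holds.
C4: k=6, h=2, j=13; 1 of them equals 2 — holds.
C5: j = 13 is in {12, 13, 18, 17} — holds.
C6: n = 9 > 6, so we need j ≤ 15; j = 13 ≤ 15 — holds.
C7: j = 13, not > 16; antecedent false, conditional vacuously true — holds.
C8: g = 9 > 8, so we need k ≤ 4; but k = 6 > 4 — fails.

Constraints 1, 2, and 8 do not hold.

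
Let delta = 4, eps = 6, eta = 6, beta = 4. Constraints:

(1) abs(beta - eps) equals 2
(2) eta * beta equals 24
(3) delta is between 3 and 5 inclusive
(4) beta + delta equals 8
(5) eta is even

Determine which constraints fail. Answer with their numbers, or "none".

No violations.

(1) abs(4 - 6) = 2 — holds.
(2) eta * beta = 6 * 4 = 24 — holds.
(3) delta = 4 lies in [3, 5] — holds.
(4) beta + delta = 4 + 4 = 8 — holds.
(5) eta = 6 is even — holds.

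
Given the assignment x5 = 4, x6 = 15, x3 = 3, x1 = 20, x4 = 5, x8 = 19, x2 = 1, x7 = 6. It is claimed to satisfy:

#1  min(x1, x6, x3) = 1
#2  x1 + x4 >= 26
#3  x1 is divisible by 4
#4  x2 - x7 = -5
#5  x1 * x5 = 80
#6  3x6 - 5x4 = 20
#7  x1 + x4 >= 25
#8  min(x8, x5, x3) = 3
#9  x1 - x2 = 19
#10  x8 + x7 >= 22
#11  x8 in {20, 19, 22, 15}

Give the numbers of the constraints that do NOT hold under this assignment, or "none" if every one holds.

#1 min(20, 15, 3) = 3, not 1 — violated.
#2 x1 + x4 = 20 + 5 = 25; 25 < 26, bound 26 not met — violated.
#3 20 / 4 = 5, so 4 divides 20 — satisfied.
#4 x2 - x7 = 1 - 6 = -5 — satisfied.
#5 x1 * x5 = 20 * 4 = 80 — satisfied.
#6 3x6 - 5x4 = 3(15) - 5(5) = 20 — satisfied.
#7 x1 + x4 = 20 + 5 = 25; 25 ≥ 25 — satisfied.
#8 min(19, 4, 3) = 3 — satisfied.
#9 x1 - x2 = 20 - 1 = 19 — satisfied.
#10 x8 + x7 = 19 + 6 = 25; 25 ≥ 22 — satisfied.
#11 x8 = 19 is in {20, 19, 22, 15} — satisfied.

Constraints 1, 2 do not hold.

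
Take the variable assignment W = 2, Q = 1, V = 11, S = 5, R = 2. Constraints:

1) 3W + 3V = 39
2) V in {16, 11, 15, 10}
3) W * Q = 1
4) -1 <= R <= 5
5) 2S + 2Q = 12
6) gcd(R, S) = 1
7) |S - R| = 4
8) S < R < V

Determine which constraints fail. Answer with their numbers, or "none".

1) 3W + 3V = 3(2) + 3(11) = 39 — satisfied.
2) V = 11 is in {16, 11, 15, 10} — satisfied.
3) W * Q = 2 * 1 = 2, not 1 — violated.
4) R = 2 lies in [-1, 5] — satisfied.
5) 2S + 2Q = 2(5) + 2(1) = 12 — satisfied.
6) gcd(2, 5) = 1 — satisfied.
7) |5 - 2| = 3, not 4 — violated.
8) values 5, 2, 11; S = 5 is not < R = 2 — violated.

No — constraints 3, 7, and 8 are not satisfied.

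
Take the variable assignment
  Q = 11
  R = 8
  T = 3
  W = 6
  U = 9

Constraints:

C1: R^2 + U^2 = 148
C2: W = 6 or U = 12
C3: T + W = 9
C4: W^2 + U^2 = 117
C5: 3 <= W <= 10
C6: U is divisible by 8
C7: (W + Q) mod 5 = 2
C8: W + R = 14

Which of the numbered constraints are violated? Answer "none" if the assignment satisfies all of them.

Constraints 1, 6 are violated.

C1: R^2 + U^2 = 8^2 + 9^2 = 64 + 81 = 145, not 148 — violated.
C2: W = 6 = 6 (first disjunct) — satisfied.
C3: T + W = 3 + 6 = 9 — satisfied.
C4: W^2 + U^2 = 6^2 + 9^2 = 36 + 81 = 117 — satisfied.
C5: W = 6 lies in [3, 10] — satisfied.
C6: 9 = 8*1 + 1, so 8 does not divide 9 — violated.
C7: W + Q = 17; 17 mod 5 = 2 — satisfied.
C8: W + R = 6 + 8 = 14 — satisfied.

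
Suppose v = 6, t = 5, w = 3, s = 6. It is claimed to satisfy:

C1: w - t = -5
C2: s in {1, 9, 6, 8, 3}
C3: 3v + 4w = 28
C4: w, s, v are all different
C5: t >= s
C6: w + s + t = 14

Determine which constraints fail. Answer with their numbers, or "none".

C1: w - t = 3 - 5 = -2, not -5 — violated.
C2: s = 6 is in {1, 9, 6, 8, 3} — OK.
C3: 3v + 4w = 3(6) + 4(3) = 30, not 28 — violated.
C4: s = v = 6, not all different — violated.
C5: t = 5, s = 6; 5 < 6 (want ≥) — violated.
C6: w + s + t = 3 + 6 + 5 = 14 — OK.

No — constraints 1, 3, 4, 5 are not satisfied.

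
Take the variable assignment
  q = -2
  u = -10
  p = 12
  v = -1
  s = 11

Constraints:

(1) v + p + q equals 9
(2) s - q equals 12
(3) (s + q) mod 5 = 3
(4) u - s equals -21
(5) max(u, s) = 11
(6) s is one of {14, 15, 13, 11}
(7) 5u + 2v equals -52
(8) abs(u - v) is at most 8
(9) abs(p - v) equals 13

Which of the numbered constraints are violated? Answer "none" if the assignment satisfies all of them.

Violated: 2, 3, and 8.

(1) v + p + q = -1 + 12 + (-2) = 9 — holds.
(2) s - q = 11 - (-2) = 13, not 12 — does not hold.
(3) s + q = 9; 9 mod 5 = 4, not 3 — does not hold.
(4) u - s = -10 - 11 = -21 — holds.
(5) max(-10, 11) = 11 — holds.
(6) s = 11 is in {14, 15, 13, 11} — holds.
(7) 5u + 2v = 5(-10) + 2(-1) = -52 — holds.
(8) abs(-10 - (-1)) = 9; 9 > 8, exceeds bound 8 — does not hold.
(9) abs(12 - (-1)) = 13 — holds.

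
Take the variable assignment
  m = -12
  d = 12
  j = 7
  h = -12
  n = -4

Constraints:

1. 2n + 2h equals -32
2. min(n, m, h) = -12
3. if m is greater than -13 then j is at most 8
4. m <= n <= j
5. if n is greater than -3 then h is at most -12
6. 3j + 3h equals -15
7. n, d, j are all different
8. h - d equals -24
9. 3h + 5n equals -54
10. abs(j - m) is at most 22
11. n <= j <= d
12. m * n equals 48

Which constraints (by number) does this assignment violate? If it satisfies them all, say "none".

1. 2n + 2h = 2(-4) + 2(-12) = -32 — holds.
2. min(-4, -12, -12) = -12 — holds.
3. m = -12 > -13, so we need j ≤ 8; j = 7 ≤ 8 — holds.
4. values -12 <= -4 <= 7 — holds.
5. n = -4, not > -3; antecedent false, conditional vacuously true — holds.
6. 3j + 3h = 3(7) + 3(-12) = -15 — holds.
7. values -4, 12, 7 are pairwise distinct — holds.
8. h - d = -12 - 12 = -24 — holds.
9. 3h + 5n = 3(-12) + 5(-4) = -56, not -54 — fails.
10. abs(7 - (-12)) = 19; 19 ≤ 22 — holds.
11. values -4 <= 7 <= 12 — holds.
12. m * n = -12 * (-4) = 48 — holds.

Constraint 9 is violated.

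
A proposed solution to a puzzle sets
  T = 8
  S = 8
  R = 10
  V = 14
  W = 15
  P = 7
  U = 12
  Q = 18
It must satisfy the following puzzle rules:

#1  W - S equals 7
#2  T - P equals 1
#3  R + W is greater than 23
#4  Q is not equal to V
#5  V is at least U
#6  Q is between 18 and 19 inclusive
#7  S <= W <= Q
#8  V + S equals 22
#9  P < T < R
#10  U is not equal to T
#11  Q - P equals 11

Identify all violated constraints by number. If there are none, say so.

#1 W - S = 15 - 8 = 7 — holds.
#2 T - P = 8 - 7 = 1 — holds.
#3 R + W = 10 + 15 = 25; 25 > 23 — holds.
#4 Q = 18, V = 14; distinct — holds.
#5 V = 14, U = 12; 14 ≥ 12 — holds.
#6 Q = 18 lies in [18, 19] — holds.
#7 values 8 <= 15 <= 18 — holds.
#8 V + S = 14 + 8 = 22 — holds.
#9 values 7 < 8 < 10 — holds.
#10 U = 12, T = 8; distinct — holds.
#11 Q - P = 18 - 7 = 11 — holds.

The assignment satisfies every constraint.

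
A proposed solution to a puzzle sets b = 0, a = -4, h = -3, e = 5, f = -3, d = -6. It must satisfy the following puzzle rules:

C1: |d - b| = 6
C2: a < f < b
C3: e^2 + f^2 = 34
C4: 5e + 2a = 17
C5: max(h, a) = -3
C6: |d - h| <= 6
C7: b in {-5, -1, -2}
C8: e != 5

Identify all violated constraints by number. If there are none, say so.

C1: |-6 - 0| = 6  yes
C2: values -4 < -3 < 0  yes
C3: e^2 + f^2 = 5^2 + (-3)^2 = 25 + 9 = 34  yes
C4: 5e + 2a = 5(5) + 2(-4) = 17  yes
C5: max(-3, -4) = -3  yes
C6: |-6 - (-3)| = 3; 3 ≤ 6  yes
C7: b = 0 is not in {-5, -1, -2}  no
C8: e = 5, but 5 is required to differ  no

Constraints 7, 8 do not hold.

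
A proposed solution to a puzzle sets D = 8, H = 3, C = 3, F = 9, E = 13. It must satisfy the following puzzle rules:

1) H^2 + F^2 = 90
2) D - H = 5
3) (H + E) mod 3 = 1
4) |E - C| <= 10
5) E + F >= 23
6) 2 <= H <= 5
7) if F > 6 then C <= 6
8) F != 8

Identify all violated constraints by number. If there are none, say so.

Constraint 5 does not hold.

1) H^2 + F^2 = 3^2 + 9^2 = 9 + 81 = 90 — holds.
2) D - H = 8 - 3 = 5 — holds.
3) H + E = 16; 16 mod 3 = 1 — holds.
4) |13 - 3| = 10; 10 ≤ 10 — holds.
5) E + F = 13 + 9 = 22; 22 < 23, bound 23 not met — does not hold.
6) H = 3 lies in [2, 5] — holds.
7) F = 9 > 6, so we need C ≤ 6; C = 3 ≤ 6 — holds.
8) F = 9, and 9 ≠ 8 — holds.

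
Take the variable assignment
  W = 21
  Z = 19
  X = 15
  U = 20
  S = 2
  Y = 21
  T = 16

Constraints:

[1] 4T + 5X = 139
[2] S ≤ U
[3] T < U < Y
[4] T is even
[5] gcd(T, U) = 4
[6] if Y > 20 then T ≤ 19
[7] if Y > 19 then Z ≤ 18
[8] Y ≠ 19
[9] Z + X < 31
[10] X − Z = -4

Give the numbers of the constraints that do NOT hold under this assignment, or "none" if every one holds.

[1] 4T + 5X = 4(16) + 5(15) = 139  ✓
[2] S = 2, U = 20; 2 ≤ 20  ✓
[3] values 16 < 20 < 21  ✓
[4] T = 16 is even  ✓
[5] gcd(16, 20) = 4  ✓
[6] Y = 21 > 20, so we need T ≤ 19; T = 16 ≤ 19  ✓
[7] Y = 21 > 19, so we need Z ≤ 18; but Z = 19 > 18  ✗
[8] Y = 21, and 21 ≠ 19  ✓
[9] Z + X = 19 + 15 = 34; 34 ≥ 31, bound 31 not met  ✗
[10] X − Z = 15 − 19 = -4  ✓

Constraints 7 and 9 are violated.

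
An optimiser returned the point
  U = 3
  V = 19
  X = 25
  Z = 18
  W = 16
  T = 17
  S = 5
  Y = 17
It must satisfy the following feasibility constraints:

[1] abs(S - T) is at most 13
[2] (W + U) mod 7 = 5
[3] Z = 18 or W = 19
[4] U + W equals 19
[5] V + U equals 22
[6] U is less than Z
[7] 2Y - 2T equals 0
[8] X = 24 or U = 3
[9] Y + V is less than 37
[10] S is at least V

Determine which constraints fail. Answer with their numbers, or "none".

Constraint 10 is violated.

[1] abs(5 - 17) = 12; 12 ≤ 13 — holds.
[2] W + U = 19; 19 mod 7 = 5 — holds.
[3] Z = 18 = 18 (first disjunct) — holds.
[4] U + W = 3 + 16 = 19 — holds.
[5] V + U = 19 + 3 = 22 — holds.
[6] U = 3, Z = 18; 3 < 18 — holds.
[7] 2Y - 2T = 2(17) - 2(17) = 0 — holds.
[8] X = 25 ≠ 24, but U = 3 = 3 (second disjunct) — holds.
[9] Y + V = 17 + 19 = 36; 36 < 37 — holds.
[10] S = 5, V = 19; 5 < 19 (want ≥) — fails.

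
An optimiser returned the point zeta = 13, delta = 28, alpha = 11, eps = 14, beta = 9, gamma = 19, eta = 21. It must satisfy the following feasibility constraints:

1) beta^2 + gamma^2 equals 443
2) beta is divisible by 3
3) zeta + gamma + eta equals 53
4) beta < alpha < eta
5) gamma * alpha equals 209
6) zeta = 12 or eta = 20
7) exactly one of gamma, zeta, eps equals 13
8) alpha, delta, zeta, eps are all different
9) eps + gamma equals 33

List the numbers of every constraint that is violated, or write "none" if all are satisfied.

1) beta^2 + gamma^2 = 9^2 + 19^2 = 81 + 361 = 442, not 443  no
2) 9 / 3 = 3, so 3 divides 9  yes
3) zeta + gamma + eta = 13 + 19 + 21 = 53  yes
4) values 9 < 11 < 21  yes
5) gamma * alpha = 19 * 11 = 209  yes
6) zeta = 13 ≠ 12 and eta = 21 ≠ 20; both disjuncts false  no
7) gamma=19, zeta=13, eps=14; 1 of them equals 13  yes
8) values 11, 28, 13, 14 are pairwise distinct  yes
9) eps + gamma = 14 + 19 = 33  yes

The assignment fails constraints 1, 6.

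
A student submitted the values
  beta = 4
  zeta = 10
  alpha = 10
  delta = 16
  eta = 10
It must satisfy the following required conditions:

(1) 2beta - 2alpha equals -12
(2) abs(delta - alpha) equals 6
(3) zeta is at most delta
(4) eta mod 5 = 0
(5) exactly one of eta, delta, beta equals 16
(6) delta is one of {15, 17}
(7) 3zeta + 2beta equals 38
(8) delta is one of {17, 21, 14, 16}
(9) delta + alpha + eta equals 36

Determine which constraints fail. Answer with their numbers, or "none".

(1) 2beta - 2alpha = 2(4) - 2(10) = -12 — OK.
(2) abs(16 - 10) = 6 — OK.
(3) zeta = 10, delta = 16; 10 ≤ 16 — OK.
(4) 10 mod 5 = 0 — OK.
(5) eta=10, delta=16, beta=4; 1 of them equals 16 — OK.
(6) delta = 16 is not in {15, 17} — violated.
(7) 3zeta + 2beta = 3(10) + 2(4) = 38 — OK.
(8) delta = 16 is in {17, 21, 14, 16} — OK.
(9) delta + alpha + eta = 16 + 10 + 10 = 36 — OK.

Violated: 6.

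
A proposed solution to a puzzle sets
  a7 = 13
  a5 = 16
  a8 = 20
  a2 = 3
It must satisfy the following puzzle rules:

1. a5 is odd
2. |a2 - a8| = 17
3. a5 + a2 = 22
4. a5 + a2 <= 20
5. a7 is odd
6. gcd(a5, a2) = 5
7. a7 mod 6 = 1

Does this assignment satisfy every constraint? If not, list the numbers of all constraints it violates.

Constraints 1, 3, and 6 are violated.

1. a5 = 16 is even  no
2. |3 - 20| = 17  yes
3. a5 + a2 = 16 + 3 = 19, not 22  no
4. a5 + a2 = 16 + 3 = 19; 19 ≤ 20  yes
5. a7 = 13 is odd  yes
6. gcd(16, 3) = 1, not 5  no
7. 13 mod 6 = 1  yes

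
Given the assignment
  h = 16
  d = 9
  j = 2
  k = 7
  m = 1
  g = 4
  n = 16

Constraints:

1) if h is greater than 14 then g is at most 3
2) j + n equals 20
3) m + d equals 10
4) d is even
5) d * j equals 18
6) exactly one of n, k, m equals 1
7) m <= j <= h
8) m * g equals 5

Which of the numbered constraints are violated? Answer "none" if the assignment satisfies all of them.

1) h = 16 > 14, so we need g ≤ 3; but g = 4 > 3  FAIL
2) j + n = 2 + 16 = 18, not 20  FAIL
3) m + d = 1 + 9 = 10  OK
4) d = 9 is odd  FAIL
5) d * j = 9 * 2 = 18  OK
6) n=16, k=7, m=1; 1 of them equals 1  OK
7) values 1 <= 2 <= 16  OK
8) m * g = 1 * 4 = 4, not 5  FAIL

The assignment fails constraints 1, 2, 4, and 8.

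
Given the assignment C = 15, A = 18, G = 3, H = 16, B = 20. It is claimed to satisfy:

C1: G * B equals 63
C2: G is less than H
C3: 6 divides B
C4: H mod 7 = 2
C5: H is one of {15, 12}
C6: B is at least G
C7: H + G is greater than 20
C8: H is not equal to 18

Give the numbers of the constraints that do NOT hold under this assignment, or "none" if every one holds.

Constraints 1, 3, 5, 7 do not hold.

C1: G * B = 3 * 20 = 60, not 63  fails
C2: G = 3, H = 16; 3 < 16  holds
C3: 20 = 6*3 + 2, so 6 does not divide 20  fails
C4: 16 mod 7 = 2  holds
C5: H = 16 is not in {15, 12}  fails
C6: B = 20, G = 3; 20 ≥ 3  holds
C7: H + G = 16 + 3 = 19; 19 ≤ 20, bound 20 not met  fails
C8: H = 16, and 16 ≠ 18  holds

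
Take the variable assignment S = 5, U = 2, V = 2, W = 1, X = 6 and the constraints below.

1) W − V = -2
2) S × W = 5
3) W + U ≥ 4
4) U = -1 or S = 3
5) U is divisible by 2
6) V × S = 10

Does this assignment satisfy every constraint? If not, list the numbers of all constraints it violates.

1) W − V = 1 − 2 = -1, not -2 — violated.
2) S × W = 5 × 1 = 5 — OK.
3) W + U = 1 + 2 = 3; 3 < 4, bound 4 not met — violated.
4) U = 2 ≠ -1 and S = 5 ≠ 3; both disjuncts false — violated.
5) 2 / 2 = 1, so 2 divides 2 — OK.
6) V × S = 2 × 5 = 10 — OK.

Constraints 1, 3, 4 are violated.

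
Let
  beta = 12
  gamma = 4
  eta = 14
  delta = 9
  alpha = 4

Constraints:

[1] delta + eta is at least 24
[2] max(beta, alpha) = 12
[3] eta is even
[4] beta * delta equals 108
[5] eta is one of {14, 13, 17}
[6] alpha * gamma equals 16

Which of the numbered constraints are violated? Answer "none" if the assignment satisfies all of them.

Violated: 1.

[1] delta + eta = 9 + 14 = 23; 23 < 24, bound 24 not met — does not hold.
[2] max(12, 4) = 12 — holds.
[3] eta = 14 is even — holds.
[4] beta * delta = 12 * 9 = 108 — holds.
[5] eta = 14 is in {14, 13, 17} — holds.
[6] alpha * gamma = 4 * 4 = 16 — holds.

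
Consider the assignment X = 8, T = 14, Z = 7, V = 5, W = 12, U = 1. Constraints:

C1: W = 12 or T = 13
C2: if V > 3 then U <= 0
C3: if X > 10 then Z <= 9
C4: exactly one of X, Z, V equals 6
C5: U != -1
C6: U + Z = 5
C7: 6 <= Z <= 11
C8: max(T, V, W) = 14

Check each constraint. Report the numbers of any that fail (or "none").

C1: W = 12 = 12 (first disjunct) — holds.
C2: V = 5 > 3, so we need U ≤ 0; but U = 1 > 0 — does not hold.
C3: X = 8, not > 10; antecedent false, conditional vacuously true — holds.
C4: X=8, Z=7, V=5; 0 of them equal 6, not exactly one — does not hold.
C5: U = 1, and 1 ≠ -1 — holds.
C6: U + Z = 1 + 7 = 8, not 5 — does not hold.
C7: Z = 7 lies in [6, 11] — holds.
C8: max(14, 5, 12) = 14 — holds.

No — constraints 2, 4, and 6 are not satisfied.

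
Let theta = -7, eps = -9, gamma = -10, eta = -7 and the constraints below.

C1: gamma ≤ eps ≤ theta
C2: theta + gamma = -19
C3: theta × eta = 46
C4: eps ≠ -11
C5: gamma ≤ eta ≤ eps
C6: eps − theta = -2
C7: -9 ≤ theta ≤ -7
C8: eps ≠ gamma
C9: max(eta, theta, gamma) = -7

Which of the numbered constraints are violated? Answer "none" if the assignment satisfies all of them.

C1: values -10 ≤ -9 ≤ -7  ✓
C2: theta + gamma = -7 + (-10) = -17, not -19  ✗
C3: theta × eta = -7 × (-7) = 49, not 46  ✗
C4: eps = -9, and -9 ≠ -11  ✓
C5: values -10, -7, -9; eta = -7 is not ≤ eps = -9  ✗
C6: eps − theta = -9 − (-7) = -2  ✓
C7: theta = -7 lies in [-9, -7]  ✓
C8: eps = -9, gamma = -10; distinct  ✓
C9: max(-7, -7, -10) = -7  ✓

No — constraints 2, 3, 5 are not satisfied.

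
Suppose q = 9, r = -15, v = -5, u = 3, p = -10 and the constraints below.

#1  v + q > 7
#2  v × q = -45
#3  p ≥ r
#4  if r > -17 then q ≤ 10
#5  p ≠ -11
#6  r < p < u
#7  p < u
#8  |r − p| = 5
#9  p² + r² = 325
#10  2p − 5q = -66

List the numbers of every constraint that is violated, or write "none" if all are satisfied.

#1 v + q = -5 + 9 = 4; 4 ≤ 7, bound 7 not met  ✘
#2 v × q = -5 × 9 = -45  ✔
#3 p = -10, r = -15; -10 ≥ -15  ✔
#4 r = -15 > -17, so we need q ≤ 10; q = 9 ≤ 10  ✔
#5 p = -10, and -10 ≠ -11  ✔
#6 values -15 < -10 < 3  ✔
#7 p = -10, u = 3; -10 < 3  ✔
#8 |-15 − (-10)| = 5  ✔
#9 p² + r² = (-10)² + (-15)² = 100 + 225 = 325  ✔
#10 2p − 5q = 2(-10) − 5(9) = -65, not -66  ✘

The assignment fails constraints 1 and 10.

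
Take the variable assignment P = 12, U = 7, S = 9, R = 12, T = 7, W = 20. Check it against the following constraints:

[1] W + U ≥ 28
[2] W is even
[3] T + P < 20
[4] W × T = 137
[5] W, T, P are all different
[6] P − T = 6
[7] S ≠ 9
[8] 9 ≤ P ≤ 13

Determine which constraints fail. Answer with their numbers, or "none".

[1] W + U = 20 + 7 = 27; 27 < 28, bound 28 not met — violated.
[2] W = 20 is even — satisfied.
[3] T + P = 7 + 12 = 19; 19 < 20 — satisfied.
[4] W × T = 20 × 7 = 140, not 137 — violated.
[5] values 20, 7, 12 are pairwise distinct — satisfied.
[6] P − T = 12 − 7 = 5, not 6 — violated.
[7] S = 9, but 9 is required to differ — violated.
[8] P = 12 lies in [9, 13] — satisfied.

The assignment fails constraints 1, 4, 6, and 7.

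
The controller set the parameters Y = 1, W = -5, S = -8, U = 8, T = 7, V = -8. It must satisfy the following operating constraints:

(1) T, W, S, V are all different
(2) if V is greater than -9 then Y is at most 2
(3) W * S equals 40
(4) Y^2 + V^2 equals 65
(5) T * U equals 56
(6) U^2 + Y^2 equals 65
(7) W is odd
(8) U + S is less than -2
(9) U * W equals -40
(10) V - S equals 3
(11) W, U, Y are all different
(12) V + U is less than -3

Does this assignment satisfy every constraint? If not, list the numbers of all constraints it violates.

Constraints 1, 8, 10, 12 do not hold.

(1) S = V = -8, not all different  FAIL
(2) V = -8 > -9, so we need Y ≤ 2; Y = 1 ≤ 2  OK
(3) W * S = -5 * (-8) = 40  OK
(4) Y^2 + V^2 = 1^2 + (-8)^2 = 1 + 64 = 65  OK
(5) T * U = 7 * 8 = 56  OK
(6) U^2 + Y^2 = 8^2 + 1^2 = 64 + 1 = 65  OK
(7) W = -5 is odd  OK
(8) U + S = 8 + (-8) = 0; 0 ≥ -2, bound -2 not met  FAIL
(9) U * W = 8 * (-5) = -40  OK
(10) V - S = -8 - (-8) = 0, not 3  FAIL
(11) values -5, 8, 1 are pairwise distinct  OK
(12) V + U = -8 + 8 = 0; 0 ≥ -3, bound -3 not met  FAIL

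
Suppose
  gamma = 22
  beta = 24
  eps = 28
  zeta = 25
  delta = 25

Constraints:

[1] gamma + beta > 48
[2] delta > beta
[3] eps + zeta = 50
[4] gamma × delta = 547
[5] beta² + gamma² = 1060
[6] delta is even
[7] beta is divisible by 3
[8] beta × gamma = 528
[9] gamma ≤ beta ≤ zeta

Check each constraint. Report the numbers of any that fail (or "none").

[1] gamma + beta = 22 + 24 = 46; 46 ≤ 48, bound 48 not met  ✗
[2] delta = 25, beta = 24; 25 > 24  ✓
[3] eps + zeta = 28 + 25 = 53, not 50  ✗
[4] gamma × delta = 22 × 25 = 550, not 547  ✗
[5] beta² + gamma² = 24² + 22² = 576 + 484 = 1060  ✓
[6] delta = 25 is odd  ✗
[7] 24 / 3 = 8, so 3 divides 24  ✓
[8] beta × gamma = 24 × 22 = 528  ✓
[9] values 22 ≤ 24 ≤ 25  ✓

Constraints 1, 3, 4, 6 are violated.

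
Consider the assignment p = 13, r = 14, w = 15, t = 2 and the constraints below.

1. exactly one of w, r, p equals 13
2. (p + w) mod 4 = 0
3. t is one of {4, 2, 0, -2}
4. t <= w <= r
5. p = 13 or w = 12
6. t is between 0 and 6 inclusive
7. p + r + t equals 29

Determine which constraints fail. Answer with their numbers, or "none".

1. w=15, r=14, p=13; 1 of them equals 13 — OK.
2. p + w = 28; 28 mod 4 = 0 — OK.
3. t = 2 is in {4, 2, 0, -2} — OK.
4. values 2, 15, 14; w = 15 is not <= r = 14 — violated.
5. p = 13 = 13 (first disjunct) — OK.
6. t = 2 lies in [0, 6] — OK.
7. p + r + t = 13 + 14 + 2 = 29 — OK.

Violated: 4.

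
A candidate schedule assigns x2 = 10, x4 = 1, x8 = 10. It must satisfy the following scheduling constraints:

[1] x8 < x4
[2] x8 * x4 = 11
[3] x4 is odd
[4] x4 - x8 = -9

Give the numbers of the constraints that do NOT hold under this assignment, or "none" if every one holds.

[1] x8 = 10, x4 = 1; 10 ≥ 1 (want <) — violated.
[2] x8 * x4 = 10 * 1 = 10, not 11 — violated.
[3] x4 = 1 is odd — OK.
[4] x4 - x8 = 1 - 10 = -9 — OK.

The assignment fails constraints 1 and 2.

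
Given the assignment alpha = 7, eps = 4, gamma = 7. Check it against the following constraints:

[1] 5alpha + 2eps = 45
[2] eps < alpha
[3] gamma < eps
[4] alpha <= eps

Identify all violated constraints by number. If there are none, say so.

[1] 5alpha + 2eps = 5(7) + 2(4) = 43, not 45  false
[2] eps = 4, alpha = 7; 4 < 7  true
[3] gamma = 7, eps = 4; 7 ≥ 4 (want <)  false
[4] alpha = 7, eps = 4; 7 > 4 (want ≤)  false

No — constraints 1, 3, 4 are not satisfied.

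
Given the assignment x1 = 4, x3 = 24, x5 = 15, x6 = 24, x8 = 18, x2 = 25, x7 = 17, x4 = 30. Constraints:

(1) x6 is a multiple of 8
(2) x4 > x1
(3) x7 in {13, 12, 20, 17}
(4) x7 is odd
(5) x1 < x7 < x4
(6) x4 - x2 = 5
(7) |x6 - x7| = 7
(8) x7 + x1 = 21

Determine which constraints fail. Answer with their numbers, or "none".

(1) 24 / 8 = 3, so 8 divides 24  OK
(2) x4 = 30, x1 = 4; 30 > 4  OK
(3) x7 = 17 is in {13, 12, 20, 17}  OK
(4) x7 = 17 is odd  OK
(5) values 4 < 17 < 30  OK
(6) x4 - x2 = 30 - 25 = 5  OK
(7) |24 - 17| = 7  OK
(8) x7 + x1 = 17 + 4 = 21  OK

No violations.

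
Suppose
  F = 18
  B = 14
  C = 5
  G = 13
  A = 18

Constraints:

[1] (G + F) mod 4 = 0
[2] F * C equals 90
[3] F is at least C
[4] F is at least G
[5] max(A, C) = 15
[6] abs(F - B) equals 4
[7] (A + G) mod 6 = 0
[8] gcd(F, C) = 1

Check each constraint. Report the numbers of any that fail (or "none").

[1] G + F = 31; 31 mod 4 = 3, not 0 — violated.
[2] F * C = 18 * 5 = 90 — OK.
[3] F = 18, C = 5; 18 ≥ 5 — OK.
[4] F = 18, G = 13; 18 ≥ 13 — OK.
[5] max(18, 5) = 18, not 15 — violated.
[6] abs(18 - 14) = 4 — OK.
[7] A + G = 31; 31 mod 6 = 1, not 0 — violated.
[8] gcd(18, 5) = 1 — OK.

The assignment fails constraints 1, 5, 7.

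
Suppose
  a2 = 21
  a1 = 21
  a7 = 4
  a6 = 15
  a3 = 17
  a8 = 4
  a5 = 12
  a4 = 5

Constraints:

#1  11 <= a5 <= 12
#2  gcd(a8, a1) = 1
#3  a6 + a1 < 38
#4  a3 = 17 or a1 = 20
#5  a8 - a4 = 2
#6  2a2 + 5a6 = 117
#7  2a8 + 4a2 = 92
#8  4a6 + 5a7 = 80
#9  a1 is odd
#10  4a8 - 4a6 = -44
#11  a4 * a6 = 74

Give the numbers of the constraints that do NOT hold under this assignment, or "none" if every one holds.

#1 a5 = 12 lies in [11, 12] — satisfied.
#2 gcd(4, 21) = 1 — satisfied.
#3 a6 + a1 = 15 + 21 = 36; 36 < 38 — satisfied.
#4 a3 = 17 = 17 (first disjunct) — satisfied.
#5 a8 - a4 = 4 - 5 = -1, not 2 — violated.
#6 2a2 + 5a6 = 2(21) + 5(15) = 117 — satisfied.
#7 2a8 + 4a2 = 2(4) + 4(21) = 92 — satisfied.
#8 4a6 + 5a7 = 4(15) + 5(4) = 80 — satisfied.
#9 a1 = 21 is odd — satisfied.
#10 4a8 - 4a6 = 4(4) - 4(15) = -44 — satisfied.
#11 a4 * a6 = 5 * 15 = 75, not 74 — violated.

Constraints 5, 11 do not hold.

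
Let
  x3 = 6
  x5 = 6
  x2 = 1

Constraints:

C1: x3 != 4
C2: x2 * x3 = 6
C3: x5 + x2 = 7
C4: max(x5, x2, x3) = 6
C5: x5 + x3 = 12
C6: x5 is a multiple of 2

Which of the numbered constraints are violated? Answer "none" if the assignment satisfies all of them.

None — every constraint holds.

C1: x3 = 6, and 6 ≠ 4  holds
C2: x2 * x3 = 1 * 6 = 6  holds
C3: x5 + x2 = 6 + 1 = 7  holds
C4: max(6, 1, 6) = 6  holds
C5: x5 + x3 = 6 + 6 = 12  holds
C6: 6 / 2 = 3, so 2 divides 6  holds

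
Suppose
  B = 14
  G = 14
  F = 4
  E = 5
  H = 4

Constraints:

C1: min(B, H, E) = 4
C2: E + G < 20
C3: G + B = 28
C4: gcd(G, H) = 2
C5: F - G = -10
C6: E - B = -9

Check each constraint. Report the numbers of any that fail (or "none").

C1: min(14, 4, 5) = 4 — satisfied.
C2: E + G = 5 + 14 = 19; 19 < 20 — satisfied.
C3: G + B = 14 + 14 = 28 — satisfied.
C4: gcd(14, 4) = 2 — satisfied.
C5: F - G = 4 - 14 = -10 — satisfied.
C6: E - B = 5 - 14 = -9 — satisfied.

None — every constraint holds.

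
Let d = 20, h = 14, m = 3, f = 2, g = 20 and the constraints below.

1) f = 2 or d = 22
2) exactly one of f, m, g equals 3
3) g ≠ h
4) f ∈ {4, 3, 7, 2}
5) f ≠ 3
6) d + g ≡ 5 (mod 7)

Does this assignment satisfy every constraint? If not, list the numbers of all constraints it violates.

Yes — all constraints hold.

1) f = 2 = 2 (first disjunct)  holds
2) f=2, m=3, g=20; 1 of them equals 3  holds
3) g = 20, h = 14; distinct  holds
4) f = 2 is in {4, 3, 7, 2}  holds
5) f = 2, and 2 ≠ 3  holds
6) d + g = 40; 40 mod 7 = 5  holds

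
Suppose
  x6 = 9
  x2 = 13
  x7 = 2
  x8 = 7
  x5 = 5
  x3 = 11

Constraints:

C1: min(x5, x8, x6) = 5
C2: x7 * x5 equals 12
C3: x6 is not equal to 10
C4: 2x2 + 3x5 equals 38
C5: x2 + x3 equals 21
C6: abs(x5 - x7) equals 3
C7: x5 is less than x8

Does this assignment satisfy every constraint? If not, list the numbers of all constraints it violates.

Constraints 2, 4, and 5 do not hold.

C1: min(5, 7, 9) = 5 — satisfied.
C2: x7 * x5 = 2 * 5 = 10, not 12 — violated.
C3: x6 = 9, and 9 ≠ 10 — satisfied.
C4: 2x2 + 3x5 = 2(13) + 3(5) = 41, not 38 — violated.
C5: x2 + x3 = 13 + 11 = 24, not 21 — violated.
C6: abs(5 - 2) = 3 — satisfied.
C7: x5 = 5, x8 = 7; 5 < 7 — satisfied.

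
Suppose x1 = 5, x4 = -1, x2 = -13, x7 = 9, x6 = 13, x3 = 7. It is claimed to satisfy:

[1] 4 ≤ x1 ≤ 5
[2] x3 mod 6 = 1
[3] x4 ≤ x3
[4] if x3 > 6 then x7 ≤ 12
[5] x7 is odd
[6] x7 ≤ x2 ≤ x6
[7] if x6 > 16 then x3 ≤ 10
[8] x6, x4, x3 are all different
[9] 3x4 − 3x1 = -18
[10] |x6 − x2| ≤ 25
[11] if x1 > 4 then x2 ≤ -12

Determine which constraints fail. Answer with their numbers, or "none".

[1] x1 = 5 lies in [4, 5]  ✓
[2] 7 mod 6 = 1  ✓
[3] x4 = -1, x3 = 7; -1 ≤ 7  ✓
[4] x3 = 7 > 6, so we need x7 ≤ 12; x7 = 9 ≤ 12  ✓
[5] x7 = 9 is odd  ✓
[6] values 9, -13, 13; x7 = 9 is not ≤ x2 = -13  ✗
[7] x6 = 13, not > 16; antecedent false, conditional vacuously true  ✓
[8] values 13, -1, 7 are pairwise distinct  ✓
[9] 3x4 − 3x1 = 3(-1) − 3(5) = -18  ✓
[10] |13 − (-13)| = 26; 26 > 25, exceeds bound 25  ✗
[11] x1 = 5 > 4, so we need x2 ≤ -12; x2 = -13 ≤ -12  ✓

Constraints 6 and 10 are violated.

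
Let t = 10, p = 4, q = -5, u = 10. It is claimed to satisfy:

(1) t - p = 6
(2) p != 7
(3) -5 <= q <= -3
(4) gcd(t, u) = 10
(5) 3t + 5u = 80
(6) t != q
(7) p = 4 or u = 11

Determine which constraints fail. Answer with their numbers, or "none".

The assignment satisfies every constraint.

(1) t - p = 10 - 4 = 6 — satisfied.
(2) p = 4, and 4 ≠ 7 — satisfied.
(3) q = -5 lies in [-5, -3] — satisfied.
(4) gcd(10, 10) = 10 — satisfied.
(5) 3t + 5u = 3(10) + 5(10) = 80 — satisfied.
(6) t = 10, q = -5; distinct — satisfied.
(7) p = 4 = 4 (first disjunct) — satisfied.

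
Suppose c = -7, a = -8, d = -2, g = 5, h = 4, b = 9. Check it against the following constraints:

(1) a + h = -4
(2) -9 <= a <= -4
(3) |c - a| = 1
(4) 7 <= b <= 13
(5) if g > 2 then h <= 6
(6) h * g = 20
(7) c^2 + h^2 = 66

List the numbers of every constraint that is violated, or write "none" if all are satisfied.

(1) a + h = -8 + 4 = -4  ✔
(2) a = -8 lies in [-9, -4]  ✔
(3) |-7 - (-8)| = 1  ✔
(4) b = 9 lies in [7, 13]  ✔
(5) g = 5 > 2, so we need h ≤ 6; h = 4 ≤ 6  ✔
(6) h * g = 4 * 5 = 20  ✔
(7) c^2 + h^2 = (-7)^2 + 4^2 = 49 + 16 = 65, not 66  ✘

Constraint 7 does not hold.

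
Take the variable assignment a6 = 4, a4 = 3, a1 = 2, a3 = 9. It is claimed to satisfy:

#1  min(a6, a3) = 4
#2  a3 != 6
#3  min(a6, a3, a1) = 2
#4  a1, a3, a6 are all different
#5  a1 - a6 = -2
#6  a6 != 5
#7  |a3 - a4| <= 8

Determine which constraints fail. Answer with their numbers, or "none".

No violations.

#1 min(4, 9) = 4  OK
#2 a3 = 9, and 9 ≠ 6  OK
#3 min(4, 9, 2) = 2  OK
#4 values 2, 9, 4 are pairwise distinct  OK
#5 a1 - a6 = 2 - 4 = -2  OK
#6 a6 = 4, and 4 ≠ 5  OK
#7 |9 - 3| = 6; 6 ≤ 8  OK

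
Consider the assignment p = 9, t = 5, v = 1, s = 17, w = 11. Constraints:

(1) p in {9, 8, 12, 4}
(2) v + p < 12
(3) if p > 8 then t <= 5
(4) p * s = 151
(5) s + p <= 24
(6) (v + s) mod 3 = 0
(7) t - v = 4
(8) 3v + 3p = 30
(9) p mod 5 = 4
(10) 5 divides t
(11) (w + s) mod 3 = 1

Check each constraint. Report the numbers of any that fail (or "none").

No — constraints 4, 5 are not satisfied.

(1) p = 9 is in {9, 8, 12, 4} — holds.
(2) v + p = 1 + 9 = 10; 10 < 12 — holds.
(3) p = 9 > 8, so we need t ≤ 5; t = 5 ≤ 5 — holds.
(4) p * s = 9 * 17 = 153, not 151 — does not hold.
(5) s + p = 17 + 9 = 26; 26 > 24, bound 24 not met — does not hold.
(6) v + s = 18; 18 mod 3 = 0 — holds.
(7) t - v = 5 - 1 = 4 — holds.
(8) 3v + 3p = 3(1) + 3(9) = 30 — holds.
(9) 9 mod 5 = 4 — holds.
(10) 5 / 5 = 1, so 5 divides 5 — holds.
(11) w + s = 28; 28 mod 3 = 1 — holds.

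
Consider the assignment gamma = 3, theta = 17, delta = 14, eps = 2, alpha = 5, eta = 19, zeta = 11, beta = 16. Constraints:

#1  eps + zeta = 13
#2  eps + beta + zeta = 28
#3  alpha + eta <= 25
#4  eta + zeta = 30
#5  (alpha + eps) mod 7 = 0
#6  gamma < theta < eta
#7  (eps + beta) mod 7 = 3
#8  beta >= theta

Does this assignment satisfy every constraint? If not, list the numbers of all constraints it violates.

Constraints 2, 7, 8 are violated.

#1 eps + zeta = 2 + 11 = 13 — satisfied.
#2 eps + beta + zeta = 2 + 16 + 11 = 29, not 28 — violated.
#3 alpha + eta = 5 + 19 = 24; 24 ≤ 25 — satisfied.
#4 eta + zeta = 19 + 11 = 30 — satisfied.
#5 alpha + eps = 7; 7 mod 7 = 0 — satisfied.
#6 values 3 < 17 < 19 — satisfied.
#7 eps + beta = 18; 18 mod 7 = 4, not 3 — violated.
#8 beta = 16, theta = 17; 16 < 17 (want ≥) — violated.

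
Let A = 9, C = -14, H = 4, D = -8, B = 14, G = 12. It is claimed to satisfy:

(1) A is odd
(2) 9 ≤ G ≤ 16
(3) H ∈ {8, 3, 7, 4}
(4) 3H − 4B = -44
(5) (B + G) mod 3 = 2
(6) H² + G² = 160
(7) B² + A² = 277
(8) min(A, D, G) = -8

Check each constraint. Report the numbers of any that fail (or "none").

All constraints are satisfied.

(1) A = 9 is odd  holds
(2) G = 12 lies in [9, 16]  holds
(3) H = 4 is in {8, 3, 7, 4}  holds
(4) 3H − 4B = 3(4) − 4(14) = -44  holds
(5) B + G = 26; 26 mod 3 = 2  holds
(6) H² + G² = 4² + 12² = 16 + 144 = 160  holds
(7) B² + A² = 14² + 9² = 196 + 81 = 277  holds
(8) min(9, -8, 12) = -8  holds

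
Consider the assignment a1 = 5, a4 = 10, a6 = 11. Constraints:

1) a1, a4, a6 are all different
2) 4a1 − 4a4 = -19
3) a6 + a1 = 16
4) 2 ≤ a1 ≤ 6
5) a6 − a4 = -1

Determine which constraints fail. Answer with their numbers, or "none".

1) values 5, 10, 11 are pairwise distinct  ✓
2) 4a1 − 4a4 = 4(5) − 4(10) = -20, not -19  ✗
3) a6 + a1 = 11 + 5 = 16  ✓
4) a1 = 5 lies in [2, 6]  ✓
5) a6 − a4 = 11 − 10 = 1, not -1  ✗

Violated: 2 and 5.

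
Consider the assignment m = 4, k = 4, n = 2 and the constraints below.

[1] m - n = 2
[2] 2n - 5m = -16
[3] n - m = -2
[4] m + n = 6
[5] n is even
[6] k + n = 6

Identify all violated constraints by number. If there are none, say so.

[1] m - n = 4 - 2 = 2 — satisfied.
[2] 2n - 5m = 2(2) - 5(4) = -16 — satisfied.
[3] n - m = 2 - 4 = -2 — satisfied.
[4] m + n = 4 + 2 = 6 — satisfied.
[5] n = 2 is even — satisfied.
[6] k + n = 4 + 2 = 6 — satisfied.

None — every constraint holds.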